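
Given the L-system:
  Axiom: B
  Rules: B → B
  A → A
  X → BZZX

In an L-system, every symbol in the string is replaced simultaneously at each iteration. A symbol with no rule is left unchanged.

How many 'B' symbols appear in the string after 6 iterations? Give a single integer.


Step 0: B  (1 'B')
Step 1: B  (1 'B')
Step 2: B  (1 'B')
Step 3: B  (1 'B')
Step 4: B  (1 'B')
Step 5: B  (1 'B')
Step 6: B  (1 'B')

Answer: 1


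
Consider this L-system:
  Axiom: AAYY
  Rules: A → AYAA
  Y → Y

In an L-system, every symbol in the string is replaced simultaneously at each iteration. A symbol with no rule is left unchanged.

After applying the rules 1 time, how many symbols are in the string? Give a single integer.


Answer: 10

Derivation:
Step 0: length = 4
Step 1: length = 10


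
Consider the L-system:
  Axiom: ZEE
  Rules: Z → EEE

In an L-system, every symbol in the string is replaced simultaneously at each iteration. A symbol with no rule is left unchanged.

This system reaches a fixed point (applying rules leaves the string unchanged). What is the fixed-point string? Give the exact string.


Answer: EEEEE

Derivation:
Step 0: ZEE
Step 1: EEEEE
Step 2: EEEEE  (unchanged — fixed point at step 1)


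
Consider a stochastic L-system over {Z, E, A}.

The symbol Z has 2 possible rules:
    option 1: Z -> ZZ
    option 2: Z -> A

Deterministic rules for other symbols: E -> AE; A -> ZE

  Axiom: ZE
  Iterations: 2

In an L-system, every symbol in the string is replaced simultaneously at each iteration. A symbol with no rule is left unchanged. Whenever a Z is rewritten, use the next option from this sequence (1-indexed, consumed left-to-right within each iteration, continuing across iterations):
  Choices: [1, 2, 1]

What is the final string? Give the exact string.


Step 0: ZE
Step 1: ZZAE  (used choices [1])
Step 2: AZZZEAE  (used choices [2, 1])

Answer: AZZZEAE


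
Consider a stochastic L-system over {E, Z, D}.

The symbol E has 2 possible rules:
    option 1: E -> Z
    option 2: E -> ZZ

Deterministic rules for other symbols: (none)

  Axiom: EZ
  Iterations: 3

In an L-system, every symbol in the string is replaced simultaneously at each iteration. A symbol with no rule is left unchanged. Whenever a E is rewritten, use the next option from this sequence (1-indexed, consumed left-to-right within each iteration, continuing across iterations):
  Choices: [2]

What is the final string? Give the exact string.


Step 0: EZ
Step 1: ZZZ  (used choices [2])
Step 2: ZZZ  (used choices [])
Step 3: ZZZ  (used choices [])

Answer: ZZZ


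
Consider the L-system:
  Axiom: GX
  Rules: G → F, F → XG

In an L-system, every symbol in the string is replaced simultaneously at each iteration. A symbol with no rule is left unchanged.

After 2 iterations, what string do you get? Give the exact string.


Answer: XGX

Derivation:
Step 0: GX
Step 1: FX
Step 2: XGX


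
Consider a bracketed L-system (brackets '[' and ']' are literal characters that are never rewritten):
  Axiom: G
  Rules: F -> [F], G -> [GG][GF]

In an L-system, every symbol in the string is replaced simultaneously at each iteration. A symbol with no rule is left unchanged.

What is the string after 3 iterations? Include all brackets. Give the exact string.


Answer: [[[GG][GF][GG][GF]][[GG][GF][F]][[GG][GF][GG][GF]][[GG][GF][F]]][[[GG][GF][GG][GF]][[GG][GF][F]][[F]]]

Derivation:
Step 0: G
Step 1: [GG][GF]
Step 2: [[GG][GF][GG][GF]][[GG][GF][F]]
Step 3: [[[GG][GF][GG][GF]][[GG][GF][F]][[GG][GF][GG][GF]][[GG][GF][F]]][[[GG][GF][GG][GF]][[GG][GF][F]][[F]]]


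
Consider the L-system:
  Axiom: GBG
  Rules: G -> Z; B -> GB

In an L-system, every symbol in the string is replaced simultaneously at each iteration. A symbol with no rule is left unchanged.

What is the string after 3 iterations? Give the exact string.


Step 0: GBG
Step 1: ZGBZ
Step 2: ZZGBZ
Step 3: ZZZGBZ

Answer: ZZZGBZ


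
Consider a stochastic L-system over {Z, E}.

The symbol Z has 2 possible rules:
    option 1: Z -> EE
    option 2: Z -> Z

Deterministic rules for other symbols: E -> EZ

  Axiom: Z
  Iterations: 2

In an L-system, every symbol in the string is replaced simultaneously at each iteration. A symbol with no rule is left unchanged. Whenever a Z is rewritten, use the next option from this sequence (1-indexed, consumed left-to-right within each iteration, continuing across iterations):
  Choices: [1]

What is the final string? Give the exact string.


Step 0: Z
Step 1: EE  (used choices [1])
Step 2: EZEZ  (used choices [])

Answer: EZEZ


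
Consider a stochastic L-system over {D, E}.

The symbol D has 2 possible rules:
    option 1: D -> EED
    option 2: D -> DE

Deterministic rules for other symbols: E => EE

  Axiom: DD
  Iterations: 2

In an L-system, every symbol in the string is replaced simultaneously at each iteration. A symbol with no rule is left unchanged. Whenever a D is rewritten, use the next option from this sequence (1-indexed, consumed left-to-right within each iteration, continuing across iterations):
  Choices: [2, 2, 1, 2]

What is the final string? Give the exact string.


Step 0: DD
Step 1: DEDE  (used choices [2, 2])
Step 2: EEDEEDEEE  (used choices [1, 2])

Answer: EEDEEDEEE


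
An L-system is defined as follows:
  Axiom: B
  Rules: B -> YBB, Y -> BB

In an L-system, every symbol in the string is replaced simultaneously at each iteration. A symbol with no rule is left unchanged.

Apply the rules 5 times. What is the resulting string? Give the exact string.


Answer: YBBYBBBBYBBYBBBBYBBYBBYBBYBBBBYBBYBBBBYBBYBBBBYBBYBBBBYBBYBBYBBYBBBBYBBYBBBBYBBYBBYBBYBBBBYBBYBBBBYBBYBBBBYBBYBBBBYBBYBBYBBYBBBBYBBYBBBBYBBYBBYBBYBBBBYBBYBBBBYBBYBB

Derivation:
Step 0: B
Step 1: YBB
Step 2: BBYBBYBB
Step 3: YBBYBBBBYBBYBBBBYBBYBB
Step 4: BBYBBYBBBBYBBYBBYBBYBBBBYBBYBBBBYBBYBBYBBYBBBBYBBYBBBBYBBYBB
Step 5: YBBYBBBBYBBYBBBBYBBYBBYBBYBBBBYBBYBBBBYBBYBBBBYBBYBBBBYBBYBBYBBYBBBBYBBYBBBBYBBYBBYBBYBBBBYBBYBBBBYBBYBBBBYBBYBBBBYBBYBBYBBYBBBBYBBYBBBBYBBYBBYBBYBBBBYBBYBBBBYBBYBB


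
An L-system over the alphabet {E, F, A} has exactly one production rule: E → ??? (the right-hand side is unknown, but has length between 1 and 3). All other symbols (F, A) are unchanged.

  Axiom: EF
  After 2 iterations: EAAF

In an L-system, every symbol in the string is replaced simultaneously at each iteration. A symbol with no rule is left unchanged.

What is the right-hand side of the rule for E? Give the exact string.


Answer: EA

Derivation:
Trying E → EA:
  Step 0: EF
  Step 1: EAF
  Step 2: EAAF
Matches the given result.


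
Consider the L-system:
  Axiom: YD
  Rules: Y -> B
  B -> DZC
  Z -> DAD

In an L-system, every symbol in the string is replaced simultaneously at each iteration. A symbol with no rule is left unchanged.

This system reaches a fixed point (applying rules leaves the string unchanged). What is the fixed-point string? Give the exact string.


Step 0: YD
Step 1: BD
Step 2: DZCD
Step 3: DDADCD
Step 4: DDADCD  (unchanged — fixed point at step 3)

Answer: DDADCD


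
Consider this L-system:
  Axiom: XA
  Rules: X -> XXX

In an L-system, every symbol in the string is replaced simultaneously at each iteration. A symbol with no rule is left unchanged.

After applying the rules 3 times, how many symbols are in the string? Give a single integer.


Step 0: length = 2
Step 1: length = 4
Step 2: length = 10
Step 3: length = 28

Answer: 28


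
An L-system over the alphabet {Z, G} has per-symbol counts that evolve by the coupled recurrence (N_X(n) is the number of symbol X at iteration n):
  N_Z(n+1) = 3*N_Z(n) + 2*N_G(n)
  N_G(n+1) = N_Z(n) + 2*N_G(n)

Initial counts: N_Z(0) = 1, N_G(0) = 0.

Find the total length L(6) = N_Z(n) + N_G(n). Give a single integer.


Step 0: N_Z=1, N_G=0, L=1
Step 1: N_Z=3, N_G=1, L=4
Step 2: N_Z=11, N_G=5, L=16
Step 3: N_Z=43, N_G=21, L=64
Step 4: N_Z=171, N_G=85, L=256
Step 5: N_Z=683, N_G=341, L=1024
Step 6: N_Z=2731, N_G=1365, L=4096

Answer: 4096


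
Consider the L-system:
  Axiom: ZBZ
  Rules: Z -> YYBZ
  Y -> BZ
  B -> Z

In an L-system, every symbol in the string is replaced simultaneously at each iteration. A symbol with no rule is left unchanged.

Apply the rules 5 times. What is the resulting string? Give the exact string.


Answer: BZBZZYYBZZYYBZZYYBZYYBZBZBZZYYBZBZBZZYYBZZYYBZZYYBZYYBZBZBZZYYBZZYYBZZYYBZYYBZBZBZZYYBZYYBZBZBZZYYBZYYBZBZBZZYYBZBZBZZYYBZZYYBZZYYBZYYBZBZBZZYYBZYYBZBZBZZYYBZYYBZBZBZZYYBZBZBZZYYBZZYYBZZYYBZYYBZBZBZZYYBZBZBZZYYBZZYYBZZYYBZYYBZBZBZZYYBZBZBZZYYBZZYYBZZYYBZYYBZBZBZZYYBZZYYBZZYYBZYYBZBZBZZYYBZYYBZBZBZZYYBZYYBZBZBZZYYBZBZBZZYYBZZYYBZZYYBZYYBZBZBZZYYBZ

Derivation:
Step 0: ZBZ
Step 1: YYBZZYYBZ
Step 2: BZBZZYYBZYYBZBZBZZYYBZ
Step 3: ZYYBZZYYBZYYBZBZBZZYYBZBZBZZYYBZZYYBZZYYBZYYBZBZBZZYYBZ
Step 4: YYBZBZBZZYYBZYYBZBZBZZYYBZBZBZZYYBZZYYBZZYYBZYYBZBZBZZYYBZZYYBZZYYBZYYBZBZBZZYYBZYYBZBZBZZYYBZYYBZBZBZZYYBZBZBZZYYBZZYYBZZYYBZYYBZBZBZZYYBZ
Step 5: BZBZZYYBZZYYBZZYYBZYYBZBZBZZYYBZBZBZZYYBZZYYBZZYYBZYYBZBZBZZYYBZZYYBZZYYBZYYBZBZBZZYYBZYYBZBZBZZYYBZYYBZBZBZZYYBZBZBZZYYBZZYYBZZYYBZYYBZBZBZZYYBZYYBZBZBZZYYBZYYBZBZBZZYYBZBZBZZYYBZZYYBZZYYBZYYBZBZBZZYYBZBZBZZYYBZZYYBZZYYBZYYBZBZBZZYYBZBZBZZYYBZZYYBZZYYBZYYBZBZBZZYYBZZYYBZZYYBZYYBZBZBZZYYBZYYBZBZBZZYYBZYYBZBZBZZYYBZBZBZZYYBZZYYBZZYYBZYYBZBZBZZYYBZ


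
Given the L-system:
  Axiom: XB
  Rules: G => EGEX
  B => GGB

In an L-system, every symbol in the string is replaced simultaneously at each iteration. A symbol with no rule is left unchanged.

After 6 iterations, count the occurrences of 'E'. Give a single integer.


Step 0: XB  (0 'E')
Step 1: XGGB  (0 'E')
Step 2: XEGEXEGEXGGB  (4 'E')
Step 3: XEEGEXEXEEGEXEXEGEXEGEXGGB  (12 'E')
Step 4: XEEEGEXEXEXEEEGEXEXEXEEGEXEXEEGEXEXEGEXEGEXGGB  (24 'E')
Step 5: XEEEEGEXEXEXEXEEEEGEXEXEXEXEEEGEXEXEXEEEGEXEXEXEEGEXEXEEGEXEXEGEXEGEXGGB  (40 'E')
Step 6: XEEEEEGEXEXEXEXEXEEEEEGEXEXEXEXEXEEEEGEXEXEXEXEEEEGEXEXEXEXEEEGEXEXEXEEEGEXEXEXEEGEXEXEEGEXEXEGEXEGEXGGB  (60 'E')

Answer: 60


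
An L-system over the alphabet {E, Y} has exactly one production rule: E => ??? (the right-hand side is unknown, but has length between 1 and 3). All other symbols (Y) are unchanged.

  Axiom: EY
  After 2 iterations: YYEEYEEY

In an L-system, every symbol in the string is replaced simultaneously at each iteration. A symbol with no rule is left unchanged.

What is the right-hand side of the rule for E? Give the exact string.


Answer: YEE

Derivation:
Trying E => YEE:
  Step 0: EY
  Step 1: YEEY
  Step 2: YYEEYEEY
Matches the given result.


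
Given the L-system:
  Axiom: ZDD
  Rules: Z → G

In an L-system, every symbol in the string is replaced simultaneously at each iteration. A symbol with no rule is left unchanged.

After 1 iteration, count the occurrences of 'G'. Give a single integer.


Step 0: ZDD  (0 'G')
Step 1: GDD  (1 'G')

Answer: 1


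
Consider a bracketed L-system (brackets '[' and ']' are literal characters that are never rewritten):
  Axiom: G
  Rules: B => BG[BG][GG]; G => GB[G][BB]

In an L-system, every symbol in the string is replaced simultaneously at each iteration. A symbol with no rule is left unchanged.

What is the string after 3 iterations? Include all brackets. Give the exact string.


Answer: GB[G][BB]BG[BG][GG][GB[G][BB]][BG[BG][GG]BG[BG][GG]]BG[BG][GG]GB[G][BB][BG[BG][GG]GB[G][BB]][GB[G][BB]GB[G][BB]][GB[G][BB]BG[BG][GG][GB[G][BB]][BG[BG][GG]BG[BG][GG]]][BG[BG][GG]GB[G][BB][BG[BG][GG]GB[G][BB]][GB[G][BB]GB[G][BB]]BG[BG][GG]GB[G][BB][BG[BG][GG]GB[G][BB]][GB[G][BB]GB[G][BB]]]

Derivation:
Step 0: G
Step 1: GB[G][BB]
Step 2: GB[G][BB]BG[BG][GG][GB[G][BB]][BG[BG][GG]BG[BG][GG]]
Step 3: GB[G][BB]BG[BG][GG][GB[G][BB]][BG[BG][GG]BG[BG][GG]]BG[BG][GG]GB[G][BB][BG[BG][GG]GB[G][BB]][GB[G][BB]GB[G][BB]][GB[G][BB]BG[BG][GG][GB[G][BB]][BG[BG][GG]BG[BG][GG]]][BG[BG][GG]GB[G][BB][BG[BG][GG]GB[G][BB]][GB[G][BB]GB[G][BB]]BG[BG][GG]GB[G][BB][BG[BG][GG]GB[G][BB]][GB[G][BB]GB[G][BB]]]


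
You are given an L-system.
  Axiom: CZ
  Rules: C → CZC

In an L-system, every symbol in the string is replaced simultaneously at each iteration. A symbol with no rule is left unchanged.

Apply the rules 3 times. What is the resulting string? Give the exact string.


Step 0: CZ
Step 1: CZCZ
Step 2: CZCZCZCZ
Step 3: CZCZCZCZCZCZCZCZ

Answer: CZCZCZCZCZCZCZCZ


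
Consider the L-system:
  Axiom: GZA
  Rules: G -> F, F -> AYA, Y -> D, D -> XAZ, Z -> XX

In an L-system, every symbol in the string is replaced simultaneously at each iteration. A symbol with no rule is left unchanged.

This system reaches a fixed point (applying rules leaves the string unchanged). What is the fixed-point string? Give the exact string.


Answer: AXAXXAXXA

Derivation:
Step 0: GZA
Step 1: FXXA
Step 2: AYAXXA
Step 3: ADAXXA
Step 4: AXAZAXXA
Step 5: AXAXXAXXA
Step 6: AXAXXAXXA  (unchanged — fixed point at step 5)


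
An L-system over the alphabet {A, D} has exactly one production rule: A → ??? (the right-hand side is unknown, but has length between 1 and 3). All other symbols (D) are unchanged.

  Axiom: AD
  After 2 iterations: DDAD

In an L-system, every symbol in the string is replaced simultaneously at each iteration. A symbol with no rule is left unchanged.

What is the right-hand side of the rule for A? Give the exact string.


Answer: DA

Derivation:
Trying A → DA:
  Step 0: AD
  Step 1: DAD
  Step 2: DDAD
Matches the given result.


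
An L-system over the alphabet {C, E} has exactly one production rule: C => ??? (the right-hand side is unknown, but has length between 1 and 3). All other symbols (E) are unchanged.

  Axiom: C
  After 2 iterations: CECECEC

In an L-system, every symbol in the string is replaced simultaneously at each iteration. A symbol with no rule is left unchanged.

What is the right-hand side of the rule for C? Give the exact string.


Trying C => CEC:
  Step 0: C
  Step 1: CEC
  Step 2: CECECEC
Matches the given result.

Answer: CEC


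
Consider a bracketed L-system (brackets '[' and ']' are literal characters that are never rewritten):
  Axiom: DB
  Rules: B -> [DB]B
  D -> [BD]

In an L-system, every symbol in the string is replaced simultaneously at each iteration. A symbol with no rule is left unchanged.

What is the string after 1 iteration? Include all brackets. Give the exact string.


Answer: [BD][DB]B

Derivation:
Step 0: DB
Step 1: [BD][DB]B


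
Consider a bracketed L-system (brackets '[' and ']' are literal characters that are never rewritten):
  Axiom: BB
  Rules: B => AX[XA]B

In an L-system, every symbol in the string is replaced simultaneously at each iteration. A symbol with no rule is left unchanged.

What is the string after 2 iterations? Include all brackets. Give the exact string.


Answer: AX[XA]AX[XA]BAX[XA]AX[XA]B

Derivation:
Step 0: BB
Step 1: AX[XA]BAX[XA]B
Step 2: AX[XA]AX[XA]BAX[XA]AX[XA]B


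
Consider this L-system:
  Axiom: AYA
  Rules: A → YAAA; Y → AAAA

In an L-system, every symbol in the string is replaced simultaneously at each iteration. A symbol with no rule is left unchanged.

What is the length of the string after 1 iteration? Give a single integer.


Answer: 12

Derivation:
Step 0: length = 3
Step 1: length = 12


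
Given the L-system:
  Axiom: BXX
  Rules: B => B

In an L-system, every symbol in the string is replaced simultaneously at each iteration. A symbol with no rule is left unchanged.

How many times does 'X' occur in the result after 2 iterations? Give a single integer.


Answer: 2

Derivation:
Step 0: BXX  (2 'X')
Step 1: BXX  (2 'X')
Step 2: BXX  (2 'X')


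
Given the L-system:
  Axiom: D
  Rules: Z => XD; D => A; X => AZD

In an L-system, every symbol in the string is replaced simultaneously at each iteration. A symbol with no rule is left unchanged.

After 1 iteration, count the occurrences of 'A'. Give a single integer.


Answer: 1

Derivation:
Step 0: D  (0 'A')
Step 1: A  (1 'A')


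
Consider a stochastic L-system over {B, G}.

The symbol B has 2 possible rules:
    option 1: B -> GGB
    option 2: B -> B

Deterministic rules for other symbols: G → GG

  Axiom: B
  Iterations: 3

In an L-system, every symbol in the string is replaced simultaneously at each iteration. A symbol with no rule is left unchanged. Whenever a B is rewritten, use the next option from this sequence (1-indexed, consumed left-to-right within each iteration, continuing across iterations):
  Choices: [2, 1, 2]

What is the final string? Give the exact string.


Step 0: B
Step 1: B  (used choices [2])
Step 2: GGB  (used choices [1])
Step 3: GGGGB  (used choices [2])

Answer: GGGGB


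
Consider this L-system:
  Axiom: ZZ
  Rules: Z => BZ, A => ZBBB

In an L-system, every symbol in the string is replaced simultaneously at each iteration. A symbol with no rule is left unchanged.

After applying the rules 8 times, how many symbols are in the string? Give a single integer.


Step 0: length = 2
Step 1: length = 4
Step 2: length = 6
Step 3: length = 8
Step 4: length = 10
Step 5: length = 12
Step 6: length = 14
Step 7: length = 16
Step 8: length = 18

Answer: 18


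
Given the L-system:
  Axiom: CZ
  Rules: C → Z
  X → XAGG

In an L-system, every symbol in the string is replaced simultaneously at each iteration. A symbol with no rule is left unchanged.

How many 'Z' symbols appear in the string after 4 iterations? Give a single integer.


Step 0: CZ  (1 'Z')
Step 1: ZZ  (2 'Z')
Step 2: ZZ  (2 'Z')
Step 3: ZZ  (2 'Z')
Step 4: ZZ  (2 'Z')

Answer: 2


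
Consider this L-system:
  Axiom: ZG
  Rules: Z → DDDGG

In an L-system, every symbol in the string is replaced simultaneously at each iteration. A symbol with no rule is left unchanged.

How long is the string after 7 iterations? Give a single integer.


Answer: 6

Derivation:
Step 0: length = 2
Step 1: length = 6
Step 2: length = 6
Step 3: length = 6
Step 4: length = 6
Step 5: length = 6
Step 6: length = 6
Step 7: length = 6


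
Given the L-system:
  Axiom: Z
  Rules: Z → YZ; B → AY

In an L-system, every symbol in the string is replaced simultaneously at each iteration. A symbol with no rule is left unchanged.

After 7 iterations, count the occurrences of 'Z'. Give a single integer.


Answer: 1

Derivation:
Step 0: Z  (1 'Z')
Step 1: YZ  (1 'Z')
Step 2: YYZ  (1 'Z')
Step 3: YYYZ  (1 'Z')
Step 4: YYYYZ  (1 'Z')
Step 5: YYYYYZ  (1 'Z')
Step 6: YYYYYYZ  (1 'Z')
Step 7: YYYYYYYZ  (1 'Z')


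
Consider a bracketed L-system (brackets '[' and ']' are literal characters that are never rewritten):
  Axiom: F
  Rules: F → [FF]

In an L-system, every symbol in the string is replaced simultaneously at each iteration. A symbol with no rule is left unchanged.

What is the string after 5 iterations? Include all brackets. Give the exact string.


Answer: [[[[[FF][FF]][[FF][FF]]][[[FF][FF]][[FF][FF]]]][[[[FF][FF]][[FF][FF]]][[[FF][FF]][[FF][FF]]]]]

Derivation:
Step 0: F
Step 1: [FF]
Step 2: [[FF][FF]]
Step 3: [[[FF][FF]][[FF][FF]]]
Step 4: [[[[FF][FF]][[FF][FF]]][[[FF][FF]][[FF][FF]]]]
Step 5: [[[[[FF][FF]][[FF][FF]]][[[FF][FF]][[FF][FF]]]][[[[FF][FF]][[FF][FF]]][[[FF][FF]][[FF][FF]]]]]


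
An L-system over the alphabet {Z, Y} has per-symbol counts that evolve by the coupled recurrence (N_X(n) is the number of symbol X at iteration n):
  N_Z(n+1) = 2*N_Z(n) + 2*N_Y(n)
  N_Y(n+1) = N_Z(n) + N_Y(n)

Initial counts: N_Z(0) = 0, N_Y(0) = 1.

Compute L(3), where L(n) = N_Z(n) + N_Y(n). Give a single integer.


Answer: 27

Derivation:
Step 0: N_Z=0, N_Y=1, L=1
Step 1: N_Z=2, N_Y=1, L=3
Step 2: N_Z=6, N_Y=3, L=9
Step 3: N_Z=18, N_Y=9, L=27


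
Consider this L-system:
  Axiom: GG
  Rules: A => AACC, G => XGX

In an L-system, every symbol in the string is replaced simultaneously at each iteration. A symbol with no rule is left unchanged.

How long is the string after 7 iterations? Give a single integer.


Step 0: length = 2
Step 1: length = 6
Step 2: length = 10
Step 3: length = 14
Step 4: length = 18
Step 5: length = 22
Step 6: length = 26
Step 7: length = 30

Answer: 30


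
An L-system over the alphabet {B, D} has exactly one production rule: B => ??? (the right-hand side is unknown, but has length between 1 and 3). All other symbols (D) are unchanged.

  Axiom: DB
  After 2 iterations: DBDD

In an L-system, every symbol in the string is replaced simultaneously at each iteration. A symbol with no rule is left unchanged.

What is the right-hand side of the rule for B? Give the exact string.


Answer: BD

Derivation:
Trying B => BD:
  Step 0: DB
  Step 1: DBD
  Step 2: DBDD
Matches the given result.


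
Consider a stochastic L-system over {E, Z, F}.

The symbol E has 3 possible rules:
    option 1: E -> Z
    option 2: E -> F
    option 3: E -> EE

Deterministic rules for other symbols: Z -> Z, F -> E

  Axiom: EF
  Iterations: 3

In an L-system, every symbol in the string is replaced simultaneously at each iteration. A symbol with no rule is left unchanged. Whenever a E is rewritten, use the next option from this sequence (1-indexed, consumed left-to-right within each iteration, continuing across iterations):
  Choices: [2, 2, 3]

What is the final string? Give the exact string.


Step 0: EF
Step 1: FE  (used choices [2])
Step 2: EF  (used choices [2])
Step 3: EEE  (used choices [3])

Answer: EEE


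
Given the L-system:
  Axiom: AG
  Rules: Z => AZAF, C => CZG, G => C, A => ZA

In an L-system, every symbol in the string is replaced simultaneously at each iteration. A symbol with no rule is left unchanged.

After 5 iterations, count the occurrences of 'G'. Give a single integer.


Step 0: AG  (1 'G')
Step 1: ZAC  (0 'G')
Step 2: AZAFZACZG  (1 'G')
Step 3: ZAAZAFZAFAZAFZACZGAZAFC  (1 'G')
Step 4: AZAFZAZAAZAFZAFAZAFZAFZAAZAFZAFAZAFZACZGAZAFCZAAZAFZAFCZG  (2 'G')
Step 5: ZAAZAFZAFAZAFZAAZAFZAZAAZAFZAFAZAFZAFZAAZAFZAFAZAFZAFAZAFZAZAAZAFZAFAZAFZAFZAAZAFZAFAZAFZACZGAZAFCZAAZAFZAFCZGAZAFZAZAAZAFZAFAZAFZAFCZGAZAFC  (3 'G')

Answer: 3


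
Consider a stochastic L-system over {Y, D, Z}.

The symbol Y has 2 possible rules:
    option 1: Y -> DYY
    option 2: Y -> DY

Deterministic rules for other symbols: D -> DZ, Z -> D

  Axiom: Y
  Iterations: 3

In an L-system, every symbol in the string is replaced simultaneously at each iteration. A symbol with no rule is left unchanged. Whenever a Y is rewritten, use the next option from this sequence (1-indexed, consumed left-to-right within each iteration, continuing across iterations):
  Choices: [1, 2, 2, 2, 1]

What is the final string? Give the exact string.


Step 0: Y
Step 1: DYY  (used choices [1])
Step 2: DZDYDY  (used choices [2, 2])
Step 3: DZDDZDYDZDYY  (used choices [2, 1])

Answer: DZDDZDYDZDYY


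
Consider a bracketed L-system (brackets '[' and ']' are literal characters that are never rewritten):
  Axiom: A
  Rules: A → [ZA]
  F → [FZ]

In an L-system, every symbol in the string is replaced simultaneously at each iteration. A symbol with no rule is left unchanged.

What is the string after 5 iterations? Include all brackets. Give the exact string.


Answer: [Z[Z[Z[Z[ZA]]]]]

Derivation:
Step 0: A
Step 1: [ZA]
Step 2: [Z[ZA]]
Step 3: [Z[Z[ZA]]]
Step 4: [Z[Z[Z[ZA]]]]
Step 5: [Z[Z[Z[Z[ZA]]]]]


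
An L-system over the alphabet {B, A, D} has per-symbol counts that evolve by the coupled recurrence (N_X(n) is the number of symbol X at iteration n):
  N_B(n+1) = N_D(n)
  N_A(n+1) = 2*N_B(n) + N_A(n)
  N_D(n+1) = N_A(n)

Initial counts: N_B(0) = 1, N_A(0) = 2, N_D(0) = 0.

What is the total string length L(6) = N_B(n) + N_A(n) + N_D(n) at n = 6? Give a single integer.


Answer: 80

Derivation:
Step 0: N_B=1, N_A=2, N_D=0, L=3
Step 1: N_B=0, N_A=4, N_D=2, L=6
Step 2: N_B=2, N_A=4, N_D=4, L=10
Step 3: N_B=4, N_A=8, N_D=4, L=16
Step 4: N_B=4, N_A=16, N_D=8, L=28
Step 5: N_B=8, N_A=24, N_D=16, L=48
Step 6: N_B=16, N_A=40, N_D=24, L=80


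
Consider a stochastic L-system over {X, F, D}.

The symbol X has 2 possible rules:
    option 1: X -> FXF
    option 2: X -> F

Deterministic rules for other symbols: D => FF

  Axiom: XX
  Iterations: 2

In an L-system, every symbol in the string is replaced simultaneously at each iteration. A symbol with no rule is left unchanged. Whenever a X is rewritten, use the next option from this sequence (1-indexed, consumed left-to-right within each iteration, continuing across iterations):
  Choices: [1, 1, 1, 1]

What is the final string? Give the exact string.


Step 0: XX
Step 1: FXFFXF  (used choices [1, 1])
Step 2: FFXFFFFXFF  (used choices [1, 1])

Answer: FFXFFFFXFF


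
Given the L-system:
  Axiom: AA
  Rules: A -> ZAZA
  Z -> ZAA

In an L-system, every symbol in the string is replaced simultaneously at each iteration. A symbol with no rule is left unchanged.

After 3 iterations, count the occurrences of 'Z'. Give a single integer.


Step 0: AA  (0 'Z')
Step 1: ZAZAZAZA  (4 'Z')
Step 2: ZAAZAZAZAAZAZAZAAZAZAZAAZAZA  (12 'Z')
Step 3: ZAAZAZAZAZAZAAZAZAZAAZAZAZAAZAZAZAZAZAAZAZAZAAZAZAZAAZAZAZAZAZAAZAZAZAAZAZAZAAZAZAZAZAZAAZAZAZAAZAZA  (44 'Z')

Answer: 44


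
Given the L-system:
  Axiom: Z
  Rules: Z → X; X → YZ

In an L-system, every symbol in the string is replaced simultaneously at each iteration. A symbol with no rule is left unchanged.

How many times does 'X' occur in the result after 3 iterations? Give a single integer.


Step 0: Z  (0 'X')
Step 1: X  (1 'X')
Step 2: YZ  (0 'X')
Step 3: YX  (1 'X')

Answer: 1


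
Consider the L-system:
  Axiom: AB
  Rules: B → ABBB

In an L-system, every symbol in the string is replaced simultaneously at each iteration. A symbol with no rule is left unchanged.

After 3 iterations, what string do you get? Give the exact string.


Answer: AAAABBBABBBABBBAABBBABBBABBBAABBBABBBABBB

Derivation:
Step 0: AB
Step 1: AABBB
Step 2: AAABBBABBBABBB
Step 3: AAAABBBABBBABBBAABBBABBBABBBAABBBABBBABBB


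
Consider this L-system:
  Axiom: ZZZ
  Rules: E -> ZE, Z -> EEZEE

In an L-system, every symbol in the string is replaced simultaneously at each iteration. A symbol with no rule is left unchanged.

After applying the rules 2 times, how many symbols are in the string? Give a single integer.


Answer: 39

Derivation:
Step 0: length = 3
Step 1: length = 15
Step 2: length = 39


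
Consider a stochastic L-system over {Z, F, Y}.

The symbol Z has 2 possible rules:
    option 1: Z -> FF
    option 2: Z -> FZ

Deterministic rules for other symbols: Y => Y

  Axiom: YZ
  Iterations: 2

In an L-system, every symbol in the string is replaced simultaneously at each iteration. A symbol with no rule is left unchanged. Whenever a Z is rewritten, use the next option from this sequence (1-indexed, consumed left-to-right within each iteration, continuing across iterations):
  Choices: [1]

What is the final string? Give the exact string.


Answer: YFF

Derivation:
Step 0: YZ
Step 1: YFF  (used choices [1])
Step 2: YFF  (used choices [])


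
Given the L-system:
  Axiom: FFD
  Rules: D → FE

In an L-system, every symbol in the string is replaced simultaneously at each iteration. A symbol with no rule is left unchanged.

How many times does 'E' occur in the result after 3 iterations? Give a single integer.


Step 0: FFD  (0 'E')
Step 1: FFFE  (1 'E')
Step 2: FFFE  (1 'E')
Step 3: FFFE  (1 'E')

Answer: 1


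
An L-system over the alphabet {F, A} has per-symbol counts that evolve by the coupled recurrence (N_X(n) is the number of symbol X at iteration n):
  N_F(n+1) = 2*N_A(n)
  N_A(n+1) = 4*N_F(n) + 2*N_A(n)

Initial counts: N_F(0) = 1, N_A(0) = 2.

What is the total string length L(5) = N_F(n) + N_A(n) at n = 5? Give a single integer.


Step 0: N_F=1, N_A=2, L=3
Step 1: N_F=4, N_A=8, L=12
Step 2: N_F=16, N_A=32, L=48
Step 3: N_F=64, N_A=128, L=192
Step 4: N_F=256, N_A=512, L=768
Step 5: N_F=1024, N_A=2048, L=3072

Answer: 3072


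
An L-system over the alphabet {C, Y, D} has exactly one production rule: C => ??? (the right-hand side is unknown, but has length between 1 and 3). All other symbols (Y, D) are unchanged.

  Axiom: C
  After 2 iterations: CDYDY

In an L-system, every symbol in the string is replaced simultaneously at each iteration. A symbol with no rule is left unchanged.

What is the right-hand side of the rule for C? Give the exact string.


Answer: CDY

Derivation:
Trying C => CDY:
  Step 0: C
  Step 1: CDY
  Step 2: CDYDY
Matches the given result.


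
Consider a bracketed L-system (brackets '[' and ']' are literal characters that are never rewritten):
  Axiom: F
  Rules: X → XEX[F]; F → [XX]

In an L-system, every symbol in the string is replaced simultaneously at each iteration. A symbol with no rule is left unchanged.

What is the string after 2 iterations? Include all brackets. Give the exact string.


Step 0: F
Step 1: [XX]
Step 2: [XEX[F]XEX[F]]

Answer: [XEX[F]XEX[F]]


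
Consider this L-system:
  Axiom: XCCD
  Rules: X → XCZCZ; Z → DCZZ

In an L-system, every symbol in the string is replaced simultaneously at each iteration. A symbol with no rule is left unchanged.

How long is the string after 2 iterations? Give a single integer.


Step 0: length = 4
Step 1: length = 8
Step 2: length = 18

Answer: 18


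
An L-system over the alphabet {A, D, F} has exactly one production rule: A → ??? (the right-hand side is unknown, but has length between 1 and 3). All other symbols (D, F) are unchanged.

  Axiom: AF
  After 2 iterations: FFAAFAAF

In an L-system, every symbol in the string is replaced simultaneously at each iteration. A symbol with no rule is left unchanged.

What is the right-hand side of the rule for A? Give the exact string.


Trying A → FAA:
  Step 0: AF
  Step 1: FAAF
  Step 2: FFAAFAAF
Matches the given result.

Answer: FAA


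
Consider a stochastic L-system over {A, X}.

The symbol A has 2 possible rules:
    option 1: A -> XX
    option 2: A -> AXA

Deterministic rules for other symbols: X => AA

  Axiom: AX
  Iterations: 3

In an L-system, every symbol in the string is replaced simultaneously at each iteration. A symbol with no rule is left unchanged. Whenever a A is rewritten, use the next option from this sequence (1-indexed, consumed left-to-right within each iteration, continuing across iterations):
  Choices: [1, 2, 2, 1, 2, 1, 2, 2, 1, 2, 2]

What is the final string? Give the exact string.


Answer: XXAXAXXAXAAXAAAXXAXAAAAXA

Derivation:
Step 0: AX
Step 1: XXAA  (used choices [1])
Step 2: AAAAAXAAXA  (used choices [2, 2])
Step 3: XXAXAXXAXAAXAAAXXAXAAAAXA  (used choices [1, 2, 1, 2, 2, 1, 2, 2])


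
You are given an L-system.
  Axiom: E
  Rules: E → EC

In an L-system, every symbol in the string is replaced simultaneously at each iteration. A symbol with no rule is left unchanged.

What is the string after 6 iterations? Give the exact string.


Answer: ECCCCCC

Derivation:
Step 0: E
Step 1: EC
Step 2: ECC
Step 3: ECCC
Step 4: ECCCC
Step 5: ECCCCC
Step 6: ECCCCCC


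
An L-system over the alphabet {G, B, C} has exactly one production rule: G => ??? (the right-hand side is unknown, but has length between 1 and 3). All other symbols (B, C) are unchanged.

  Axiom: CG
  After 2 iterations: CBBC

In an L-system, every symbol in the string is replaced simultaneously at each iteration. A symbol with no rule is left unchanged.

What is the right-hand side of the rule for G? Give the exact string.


Trying G => BBC:
  Step 0: CG
  Step 1: CBBC
  Step 2: CBBC
Matches the given result.

Answer: BBC


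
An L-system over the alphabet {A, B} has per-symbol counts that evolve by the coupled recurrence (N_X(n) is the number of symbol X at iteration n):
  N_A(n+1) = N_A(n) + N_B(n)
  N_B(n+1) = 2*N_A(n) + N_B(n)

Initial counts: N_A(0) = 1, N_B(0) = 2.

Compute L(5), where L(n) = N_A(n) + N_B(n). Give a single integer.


Step 0: N_A=1, N_B=2, L=3
Step 1: N_A=3, N_B=4, L=7
Step 2: N_A=7, N_B=10, L=17
Step 3: N_A=17, N_B=24, L=41
Step 4: N_A=41, N_B=58, L=99
Step 5: N_A=99, N_B=140, L=239

Answer: 239


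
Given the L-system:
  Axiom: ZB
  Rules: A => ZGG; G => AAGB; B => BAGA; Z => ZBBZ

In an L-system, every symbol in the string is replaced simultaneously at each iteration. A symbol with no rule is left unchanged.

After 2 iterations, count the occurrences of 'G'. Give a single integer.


Step 0: ZB  (0 'G')
Step 1: ZBBZBAGA  (1 'G')
Step 2: ZBBZBAGABAGAZBBZBAGAZGGAAGBZGG  (8 'G')

Answer: 8


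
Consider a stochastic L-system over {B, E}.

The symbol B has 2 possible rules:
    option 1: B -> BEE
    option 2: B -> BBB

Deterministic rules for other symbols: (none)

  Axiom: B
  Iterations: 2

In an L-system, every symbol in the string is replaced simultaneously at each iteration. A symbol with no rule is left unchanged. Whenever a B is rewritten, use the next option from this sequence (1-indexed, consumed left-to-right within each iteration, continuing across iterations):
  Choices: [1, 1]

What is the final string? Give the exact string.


Answer: BEEEE

Derivation:
Step 0: B
Step 1: BEE  (used choices [1])
Step 2: BEEEE  (used choices [1])


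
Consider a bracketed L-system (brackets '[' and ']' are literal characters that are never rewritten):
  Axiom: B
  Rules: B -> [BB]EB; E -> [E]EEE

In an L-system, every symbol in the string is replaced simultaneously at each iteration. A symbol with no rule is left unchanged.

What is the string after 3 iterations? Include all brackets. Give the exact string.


Step 0: B
Step 1: [BB]EB
Step 2: [[BB]EB[BB]EB][E]EEE[BB]EB
Step 3: [[[BB]EB[BB]EB][E]EEE[BB]EB[[BB]EB[BB]EB][E]EEE[BB]EB][[E]EEE][E]EEE[E]EEE[E]EEE[[BB]EB[BB]EB][E]EEE[BB]EB

Answer: [[[BB]EB[BB]EB][E]EEE[BB]EB[[BB]EB[BB]EB][E]EEE[BB]EB][[E]EEE][E]EEE[E]EEE[E]EEE[[BB]EB[BB]EB][E]EEE[BB]EB


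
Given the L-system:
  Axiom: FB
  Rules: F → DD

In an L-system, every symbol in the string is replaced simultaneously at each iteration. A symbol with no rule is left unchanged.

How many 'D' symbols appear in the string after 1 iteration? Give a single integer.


Step 0: FB  (0 'D')
Step 1: DDB  (2 'D')

Answer: 2


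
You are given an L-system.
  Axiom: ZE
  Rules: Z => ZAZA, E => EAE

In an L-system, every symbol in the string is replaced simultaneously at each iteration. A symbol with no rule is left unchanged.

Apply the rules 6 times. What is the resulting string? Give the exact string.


Answer: ZAZAAZAZAAAZAZAAZAZAAAAZAZAAZAZAAAZAZAAZAZAAAAAZAZAAZAZAAAZAZAAZAZAAAAZAZAAZAZAAAZAZAAZAZAAAAAAZAZAAZAZAAAZAZAAZAZAAAAZAZAAZAZAAAZAZAAZAZAAAAAZAZAAZAZAAAZAZAAZAZAAAAZAZAAZAZAAAZAZAAZAZAAAAAAEAEAEAEAEAEAEAEAEAEAEAEAEAEAEAEAEAEAEAEAEAEAEAEAEAEAEAEAEAEAEAEAEAEAEAEAEAEAEAEAEAEAEAEAEAEAEAEAEAEAEAEAEAEAEAEAEAEAEAEAEAEAEAE

Derivation:
Step 0: ZE
Step 1: ZAZAEAE
Step 2: ZAZAAZAZAAEAEAEAE
Step 3: ZAZAAZAZAAAZAZAAZAZAAAEAEAEAEAEAEAEAE
Step 4: ZAZAAZAZAAAZAZAAZAZAAAAZAZAAZAZAAAZAZAAZAZAAAAEAEAEAEAEAEAEAEAEAEAEAEAEAEAEAE
Step 5: ZAZAAZAZAAAZAZAAZAZAAAAZAZAAZAZAAAZAZAAZAZAAAAAZAZAAZAZAAAZAZAAZAZAAAAZAZAAZAZAAAZAZAAZAZAAAAAEAEAEAEAEAEAEAEAEAEAEAEAEAEAEAEAEAEAEAEAEAEAEAEAEAEAEAEAEAEAEAE
Step 6: ZAZAAZAZAAAZAZAAZAZAAAAZAZAAZAZAAAZAZAAZAZAAAAAZAZAAZAZAAAZAZAAZAZAAAAZAZAAZAZAAAZAZAAZAZAAAAAAZAZAAZAZAAAZAZAAZAZAAAAZAZAAZAZAAAZAZAAZAZAAAAAZAZAAZAZAAAZAZAAZAZAAAAZAZAAZAZAAAZAZAAZAZAAAAAAEAEAEAEAEAEAEAEAEAEAEAEAEAEAEAEAEAEAEAEAEAEAEAEAEAEAEAEAEAEAEAEAEAEAEAEAEAEAEAEAEAEAEAEAEAEAEAEAEAEAEAEAEAEAEAEAEAEAEAEAEAEAEAE


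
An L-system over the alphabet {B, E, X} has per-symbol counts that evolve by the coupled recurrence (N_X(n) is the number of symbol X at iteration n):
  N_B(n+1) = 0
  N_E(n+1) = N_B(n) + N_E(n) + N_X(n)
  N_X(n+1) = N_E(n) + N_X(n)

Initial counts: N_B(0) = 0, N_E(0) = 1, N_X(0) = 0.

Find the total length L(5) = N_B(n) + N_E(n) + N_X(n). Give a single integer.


Step 0: N_B=0, N_E=1, N_X=0, L=1
Step 1: N_B=0, N_E=1, N_X=1, L=2
Step 2: N_B=0, N_E=2, N_X=2, L=4
Step 3: N_B=0, N_E=4, N_X=4, L=8
Step 4: N_B=0, N_E=8, N_X=8, L=16
Step 5: N_B=0, N_E=16, N_X=16, L=32

Answer: 32


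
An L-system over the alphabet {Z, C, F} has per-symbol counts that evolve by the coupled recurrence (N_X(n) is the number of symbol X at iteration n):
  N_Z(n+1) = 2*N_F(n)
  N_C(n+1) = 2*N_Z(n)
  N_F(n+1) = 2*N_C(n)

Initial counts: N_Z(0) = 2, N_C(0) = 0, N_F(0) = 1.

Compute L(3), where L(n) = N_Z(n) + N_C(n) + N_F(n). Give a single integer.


Answer: 24

Derivation:
Step 0: N_Z=2, N_C=0, N_F=1, L=3
Step 1: N_Z=2, N_C=4, N_F=0, L=6
Step 2: N_Z=0, N_C=4, N_F=8, L=12
Step 3: N_Z=16, N_C=0, N_F=8, L=24


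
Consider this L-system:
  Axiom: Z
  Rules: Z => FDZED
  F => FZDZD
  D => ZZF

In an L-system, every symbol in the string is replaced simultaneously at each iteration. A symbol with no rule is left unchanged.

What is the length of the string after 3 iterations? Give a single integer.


Step 0: length = 1
Step 1: length = 5
Step 2: length = 17
Step 3: length = 69

Answer: 69


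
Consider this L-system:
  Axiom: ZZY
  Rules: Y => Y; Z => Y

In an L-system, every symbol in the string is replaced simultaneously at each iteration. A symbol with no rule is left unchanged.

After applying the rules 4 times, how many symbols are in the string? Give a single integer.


Answer: 3

Derivation:
Step 0: length = 3
Step 1: length = 3
Step 2: length = 3
Step 3: length = 3
Step 4: length = 3


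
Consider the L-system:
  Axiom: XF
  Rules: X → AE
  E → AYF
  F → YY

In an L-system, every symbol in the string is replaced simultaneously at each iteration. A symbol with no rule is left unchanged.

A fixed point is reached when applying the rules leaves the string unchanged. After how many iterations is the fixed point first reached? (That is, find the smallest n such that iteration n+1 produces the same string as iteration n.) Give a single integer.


Answer: 3

Derivation:
Step 0: XF
Step 1: AEYY
Step 2: AAYFYY
Step 3: AAYYYYY
Step 4: AAYYYYY  (unchanged — fixed point at step 3)


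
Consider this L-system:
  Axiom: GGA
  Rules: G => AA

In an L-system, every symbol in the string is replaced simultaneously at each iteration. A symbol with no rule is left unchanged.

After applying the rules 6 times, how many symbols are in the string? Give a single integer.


Step 0: length = 3
Step 1: length = 5
Step 2: length = 5
Step 3: length = 5
Step 4: length = 5
Step 5: length = 5
Step 6: length = 5

Answer: 5


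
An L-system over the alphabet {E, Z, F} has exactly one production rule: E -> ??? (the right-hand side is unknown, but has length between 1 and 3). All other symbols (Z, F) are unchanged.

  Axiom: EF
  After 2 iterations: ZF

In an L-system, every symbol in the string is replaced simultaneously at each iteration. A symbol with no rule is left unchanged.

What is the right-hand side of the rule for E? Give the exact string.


Trying E -> Z:
  Step 0: EF
  Step 1: ZF
  Step 2: ZF
Matches the given result.

Answer: Z


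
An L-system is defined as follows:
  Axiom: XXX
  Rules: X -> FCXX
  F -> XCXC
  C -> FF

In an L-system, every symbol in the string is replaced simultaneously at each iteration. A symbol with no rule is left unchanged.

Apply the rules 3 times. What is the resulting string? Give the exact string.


Step 0: XXX
Step 1: FCXXFCXXFCXX
Step 2: XCXCFFFCXXFCXXXCXCFFFCXXFCXXXCXCFFFCXXFCXX
Step 3: FCXXFFFCXXFFXCXCXCXCXCXCFFFCXXFCXXXCXCFFFCXXFCXXFCXXFFFCXXFFXCXCXCXCXCXCFFFCXXFCXXXCXCFFFCXXFCXXFCXXFFFCXXFFXCXCXCXCXCXCFFFCXXFCXXXCXCFFFCXXFCXX

Answer: FCXXFFFCXXFFXCXCXCXCXCXCFFFCXXFCXXXCXCFFFCXXFCXXFCXXFFFCXXFFXCXCXCXCXCXCFFFCXXFCXXXCXCFFFCXXFCXXFCXXFFFCXXFFXCXCXCXCXCXCFFFCXXFCXXXCXCFFFCXXFCXX


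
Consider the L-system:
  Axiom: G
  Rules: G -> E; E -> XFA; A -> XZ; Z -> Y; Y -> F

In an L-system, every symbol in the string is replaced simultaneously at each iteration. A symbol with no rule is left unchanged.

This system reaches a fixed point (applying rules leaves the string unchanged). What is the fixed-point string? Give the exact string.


Step 0: G
Step 1: E
Step 2: XFA
Step 3: XFXZ
Step 4: XFXY
Step 5: XFXF
Step 6: XFXF  (unchanged — fixed point at step 5)

Answer: XFXF


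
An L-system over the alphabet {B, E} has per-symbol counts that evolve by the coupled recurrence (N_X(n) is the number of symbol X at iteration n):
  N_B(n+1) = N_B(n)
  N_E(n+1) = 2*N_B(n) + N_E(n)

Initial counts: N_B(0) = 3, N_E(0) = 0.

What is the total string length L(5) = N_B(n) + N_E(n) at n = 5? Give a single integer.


Answer: 33

Derivation:
Step 0: N_B=3, N_E=0, L=3
Step 1: N_B=3, N_E=6, L=9
Step 2: N_B=3, N_E=12, L=15
Step 3: N_B=3, N_E=18, L=21
Step 4: N_B=3, N_E=24, L=27
Step 5: N_B=3, N_E=30, L=33
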